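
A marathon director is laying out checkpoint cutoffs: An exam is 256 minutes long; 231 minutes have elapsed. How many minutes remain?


Total budget: 256 minutes
Time used: 231 minutes
Remaining: 256 - 231 = 25 minutes
Percent used: 90.2%
Percent remaining: 9.8%

25


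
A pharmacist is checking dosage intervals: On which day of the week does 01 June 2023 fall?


Date: 2023-06-01
January 1, 2023 is a Sunday
Day of year: 152
Offset from Jan 1: 151 days
151 mod 7 = 4
Result: Thursday

Thursday


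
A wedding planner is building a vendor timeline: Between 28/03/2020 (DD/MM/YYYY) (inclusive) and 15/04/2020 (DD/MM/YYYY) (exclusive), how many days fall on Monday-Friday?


Start: 2020-03-28 (Saturday)
End (exclusive): 2020-04-15 (Wednesday)
Total calendar days: 18
Full weeks: 18 // 7 = 2 -> 10 weekdays
Remaining 4 days starting on Saturday:
  Sat(-), Sun(-), Mon(w), Tue(w) -> 2 weekdays
Total business days: 10 + 2 = 12

12


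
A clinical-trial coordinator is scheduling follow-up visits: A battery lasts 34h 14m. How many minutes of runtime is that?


Hours: 34
Extra minutes: 14
Minutes per hour: 60
Hours to minutes: 34 x 60 = 2040
Total: 2040 + 14 = 2054

2054


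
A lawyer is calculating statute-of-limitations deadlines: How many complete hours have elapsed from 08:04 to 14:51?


Start: 08:04
End: 14:51
Hour difference: 14 - 8 = 6 hours
Minute difference: 51 - 4 = 47 minutes
Total minutes: 407
Complete hours: 407 / 60 = 6 (remainder 47)

6


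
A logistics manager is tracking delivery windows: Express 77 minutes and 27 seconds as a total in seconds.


Minutes: 77
Seconds: 27
Convert minutes to seconds: 77 x 60 = 4620
Add remaining seconds: 4620 + 27 = 4647

4647


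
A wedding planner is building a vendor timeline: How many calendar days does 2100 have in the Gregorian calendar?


Year: 2100
Check leap year rules:
Divisible by 4? Yes
Divisible by 100? Yes
Divisible by 400? No
2100 is not a leap year
Days: 365

365


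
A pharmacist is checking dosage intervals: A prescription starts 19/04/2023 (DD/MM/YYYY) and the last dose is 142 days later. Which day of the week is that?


Start: 2023-04-19 (Wednesday)
Step 1 - find target date: add 142 days
  2023-04-19 + 142 days = 2023-09-08
Step 2 - day of week:
  142 mod 7 = 2
  Wednesday + 2 days -> Friday
Result: Friday (2023-09-08)

Friday


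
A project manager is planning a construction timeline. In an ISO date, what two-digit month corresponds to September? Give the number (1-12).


Calendar month order:
8. August
9. September <--
10. October
September is month number 9

9


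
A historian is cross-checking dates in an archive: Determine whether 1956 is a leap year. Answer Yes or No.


Year: 1956
Divisible by 4? 1956 / 4 = 489.0 -> Yes
Divisible by 100? 1956 / 100 = 19.56 -> No
Divisible by 4 but not 100, so it IS a leap year

Yes


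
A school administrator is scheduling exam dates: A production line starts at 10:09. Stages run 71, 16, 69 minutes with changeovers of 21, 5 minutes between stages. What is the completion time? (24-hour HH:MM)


Start: 10:09 = 609 min from midnight
  after task 1 (71 min): 11:20
  after break (21 min): 11:41
  after task 2 (16 min): 11:57
  after break (5 min): 12:02
  after task 3 (69 min): 13:11
Total elapsed: 182 minutes
End time: 13:11

13:11


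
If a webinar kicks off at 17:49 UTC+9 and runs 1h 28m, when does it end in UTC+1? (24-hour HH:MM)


Start: 17:49 in UTC+9
Step 1 - add duration:
  minutes: 49 + 28 = 77 (carry 1h)
  hours: 17 + 1 + 1 = 19
  end in UTC+9: 19:17
Step 2 - convert UTC+9 -> UTC+1:
  offset difference: 1 - (9) = -8 hours
  19 + (-8) = 11 -> mod 24 = 11
Result: 11:17 in UTC+1

11:17


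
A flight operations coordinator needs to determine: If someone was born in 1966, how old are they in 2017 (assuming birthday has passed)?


Birth year: 1966
Current year: 2017
Age = current year - birth year
Age = 2017 - 1966 = 51

51


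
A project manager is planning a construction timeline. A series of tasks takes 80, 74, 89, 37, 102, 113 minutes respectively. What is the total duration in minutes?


Durations: 80, 74, 89, 37, 102, 113
Running sum: 80
+ 74 = 154
+ 89 = 243
+ 37 = 280
+ 102 = 382
+ 113 = 495
Total duration: 495 minutes
That is 8 hours and 15 minutes

495


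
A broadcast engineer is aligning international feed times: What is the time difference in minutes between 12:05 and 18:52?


Start time: 12:05 = 725 minutes from midnight
End time: 18:52 = 1132 minutes from midnight
Difference: 1132 - 725 = 407 minutes
That is 6 hours and 47 minutes

407


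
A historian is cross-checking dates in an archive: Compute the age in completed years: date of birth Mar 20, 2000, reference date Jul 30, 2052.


Birth: 2000-03-20
Reference: 2052-07-30
Year difference: 2052 - 2000 = 52
Has birthday (03-20) occurred by 07-30? Yes
Age in full years: 52

52


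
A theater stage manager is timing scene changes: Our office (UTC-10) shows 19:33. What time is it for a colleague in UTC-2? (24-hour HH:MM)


Local time: 19:33 at UTC-10 (offset -10h)
Target zone: UTC-2 (offset -2h)
Difference: -2 - (-10) = 8 hours
Calculation: 19 + (8) = 27
Wraparound: (27) mod 24 = 3
Result: 03:33

03:33


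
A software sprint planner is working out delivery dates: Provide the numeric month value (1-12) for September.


Calendar month order:
8. August
9. September <--
10. October
September is month number 9

9


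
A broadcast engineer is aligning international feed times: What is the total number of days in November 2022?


Month: November
Year: 2022
November is a 30-day month
Total: 30 days

30


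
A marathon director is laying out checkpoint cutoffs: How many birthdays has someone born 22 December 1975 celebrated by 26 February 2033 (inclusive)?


Birth: 1975-12-22
Reference: 2033-02-26
Year difference: 2033 - 1975 = 58
Has birthday (12-22) occurred by 02-26? No
Birthday not yet reached this year -> subtract 1
Age in full years: 57

57


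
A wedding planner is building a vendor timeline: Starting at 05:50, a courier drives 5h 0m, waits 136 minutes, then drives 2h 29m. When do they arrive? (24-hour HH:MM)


Depart: 05:50
Leg 1: +300 min -> 10:50
Layover: +136 min -> 13:06
Leg 2: +149 min -> 15:35
Total travel: 585 minutes = 9h 45m
Arrival: 15:35

15:35


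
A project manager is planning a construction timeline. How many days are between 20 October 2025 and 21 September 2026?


Start date: 2025-10-20
End date: 2026-09-21
Oct 2025: +12 days
Nov 2025: +30 days
Dec 2025: +31 days
... (9 more months)
Total: 336 days

336


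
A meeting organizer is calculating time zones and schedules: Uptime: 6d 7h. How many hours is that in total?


Days: 6
Extra hours: 7
Hours per day: 24
Days to hours: 6 x 24 = 144
Total: 144 + 7 = 151

151


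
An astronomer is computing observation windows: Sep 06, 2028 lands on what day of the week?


Date: 2028-09-06
January 1, 2028 is a Saturday
Day of year: 250
Offset from Jan 1: 249 days
249 mod 7 = 4
Result: Wednesday

Wednesday


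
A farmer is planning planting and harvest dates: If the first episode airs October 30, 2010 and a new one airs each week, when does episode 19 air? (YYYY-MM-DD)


First occurrence: 2010-10-30 (occurrence 1)
Each occurrence is 7 days after the previous.
Occurrence 19 is 18 weeks after the first.
18 weeks = 126 days
2010-10-30 + 126 days = 2011-03-05

2011-03-05


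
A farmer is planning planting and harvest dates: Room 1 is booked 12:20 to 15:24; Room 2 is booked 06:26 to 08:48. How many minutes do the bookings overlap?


Interval A: [740, 924] minutes from midnight
Interval B: [386, 528] minutes from midnight
Overlap start = max(740, 386) = 740
Overlap end = min(924, 528) = 528
End <= start, so the intervals do not overlap: 0 minutes

0


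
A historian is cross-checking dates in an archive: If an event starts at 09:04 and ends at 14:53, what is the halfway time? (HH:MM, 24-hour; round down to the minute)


Start time: 09:04 = 544 minutes from midnight
End time: 14:53 = 893 minutes from midnight
Sum: 544 + 893 = 1437
Midpoint: 1437 / 2 = 718 minutes
Convert: 718 / 60 = 11 hours, 58 minutes
Result: 11:58

11:58


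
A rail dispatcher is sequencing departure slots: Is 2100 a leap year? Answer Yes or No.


Year: 2100
Divisible by 4? 2100 / 4 = 525.0 -> Yes
Divisible by 100? 2100 / 100 = 21.0 -> Yes
Divisible by 400? 2100 / 400 = 5.25 -> No
Divisible by 100 but not 400, so NOT a leap year

No


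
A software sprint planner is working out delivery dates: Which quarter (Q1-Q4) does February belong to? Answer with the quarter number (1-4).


Month: February (month 2)
Q1: January-March (months 1-3)
Q2: April-June (months 4-6)
Q3: July-September (months 7-9)
Q4: October-December (months 10-12)
Month 2 falls in Q1

1


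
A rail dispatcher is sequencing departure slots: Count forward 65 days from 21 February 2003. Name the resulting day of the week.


Start: 2003-02-21 (Friday)
Step 1 - find target date: add 65 days
  2003-02-21 + 65 days = 2003-04-27
Step 2 - day of week:
  65 mod 7 = 2
  Friday + 2 days -> Sunday
Result: Sunday (2003-04-27)

Sunday


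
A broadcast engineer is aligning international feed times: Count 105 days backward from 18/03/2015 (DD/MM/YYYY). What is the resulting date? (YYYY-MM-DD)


Start: 2015-03-18
Subtracting 105 days
Days already passed in March: 18
After going back through March: 87 more days to subtract
February 2015: 28 days, 59 remaining
January 2015: 31 days, 28 remaining
December 2014 has 31 days, need 28
Result: 2014-12-03

2014-12-03


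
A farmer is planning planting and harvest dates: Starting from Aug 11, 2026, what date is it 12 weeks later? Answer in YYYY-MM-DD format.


Start: 2026-08-11
Weeks to add: 12
Convert to days: 12 x 7 = 84 days
Add 84 days to 2026-08-11
Result: 2026-11-03

2026-11-03


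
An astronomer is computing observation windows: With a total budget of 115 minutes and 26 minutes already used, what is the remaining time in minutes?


Total budget: 115 minutes
Time used: 26 minutes
Remaining: 115 - 26 = 89 minutes
Percent used: 22.6%
Percent remaining: 77.4%

89


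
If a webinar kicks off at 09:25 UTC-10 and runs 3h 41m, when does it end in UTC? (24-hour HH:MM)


Start: 09:25 in UTC-10
Step 1 - add duration:
  minutes: 25 + 41 = 66 (carry 1h)
  hours: 9 + 3 + 1 = 13
  end in UTC-10: 13:06
Step 2 - convert UTC-10 -> UTC:
  offset difference: 0 - (-10) = 10 hours
  13 + (10) = 23 -> mod 24 = 23
Result: 23:06 in UTC

23:06


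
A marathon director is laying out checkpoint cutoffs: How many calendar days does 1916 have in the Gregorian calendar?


Year: 1916
Check leap year rules:
Divisible by 4? Yes
Divisible by 100? No
1916 is a leap year
Days: 366

366


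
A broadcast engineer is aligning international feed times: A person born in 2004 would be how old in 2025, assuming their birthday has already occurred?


Birth year: 2004
Current year: 2025
Age = current year - birth year
Age = 2025 - 2004 = 21

21


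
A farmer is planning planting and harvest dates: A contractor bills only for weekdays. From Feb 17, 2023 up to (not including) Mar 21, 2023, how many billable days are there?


Start: 2023-02-17 (Friday)
End (exclusive): 2023-03-21 (Tuesday)
Total calendar days: 32
Full weeks: 32 // 7 = 4 -> 20 weekdays
Remaining 4 days starting on Friday:
  Fri(w), Sat(-), Sun(-), Mon(w) -> 2 weekdays
Total business days: 20 + 2 = 22

22


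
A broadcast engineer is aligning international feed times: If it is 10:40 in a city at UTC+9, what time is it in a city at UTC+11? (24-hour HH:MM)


Local time: 10:40 at UTC+9 (offset 9h)
Target zone: UTC+11 (offset 11h)
Difference: 11 - (9) = 2 hours
Calculation: 10 + (2) = 12
Result: 12:40

12:40


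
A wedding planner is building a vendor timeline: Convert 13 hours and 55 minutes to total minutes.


Hours: 13
Minutes: 55
Convert hours to minutes: 13 x 60 = 780
Add remaining minutes: 780 + 55 = 835

835


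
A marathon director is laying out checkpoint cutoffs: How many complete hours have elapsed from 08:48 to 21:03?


Start: 08:48
End: 21:03
Hour difference: 21 - 8 = 13 hours
Minute difference: 3 - 48 = -45 minutes
Total minutes: 735
Complete hours: 735 / 60 = 12 (remainder 15)

12


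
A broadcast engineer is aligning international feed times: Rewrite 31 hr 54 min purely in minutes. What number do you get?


Hours: 31
Extra minutes: 54
Minutes per hour: 60
Hours to minutes: 31 x 60 = 1860
Total: 1860 + 54 = 1914

1914


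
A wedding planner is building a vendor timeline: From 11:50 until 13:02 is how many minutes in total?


Start time: 11:50 = 710 minutes from midnight
End time: 13:02 = 782 minutes from midnight
Difference: 782 - 710 = 72 minutes
That is 1 hours and 12 minutes

72


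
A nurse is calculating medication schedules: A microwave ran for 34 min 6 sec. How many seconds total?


Minutes: 34
Extra seconds: 6
Seconds per minute: 60
Minutes to seconds: 34 x 60 = 2040
Total: 2040 + 6 = 2046

2046


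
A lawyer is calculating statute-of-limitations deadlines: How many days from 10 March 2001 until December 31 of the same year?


Start: March 10, 2001
End: December 31, 2001
Days left in March: 21
April: 30
May: 31
June: 30
July: 31
... plus remaining months
Sum of remaining months: 275
Total: 21 + 275 = 296

296


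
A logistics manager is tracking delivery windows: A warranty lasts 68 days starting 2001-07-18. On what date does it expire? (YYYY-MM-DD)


Start: 2001-07-18
Adding 68 days
Days remaining in July: 13
After July: 55 days still to add
August 2001: 31 days, 24 remaining
September 2001 has 30 days, need 24
Result: 2001-09-24

2001-09-24


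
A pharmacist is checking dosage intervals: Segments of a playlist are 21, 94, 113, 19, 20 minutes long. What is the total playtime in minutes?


Durations: 21, 94, 113, 19, 20
Running sum: 21
+ 94 = 115
+ 113 = 228
+ 19 = 247
+ 20 = 267
Total duration: 267 minutes
That is 4 hours and 27 minutes

267


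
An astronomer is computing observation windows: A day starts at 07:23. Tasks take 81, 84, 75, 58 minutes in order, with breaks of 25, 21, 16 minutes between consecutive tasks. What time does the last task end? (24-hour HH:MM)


Start: 07:23 = 443 min from midnight
  after task 1 (81 min): 08:44
  after break (25 min): 09:09
  after task 2 (84 min): 10:33
  after break (21 min): 10:54
  after task 3 (75 min): 12:09
  after break (16 min): 12:25
  after task 4 (58 min): 13:23
Total elapsed: 360 minutes
End time: 13:23

13:23


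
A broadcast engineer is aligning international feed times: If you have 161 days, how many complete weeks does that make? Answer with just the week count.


Total days: 161
Days per week: 7
Division: 161 / 7 = 23 remainder 0
Complete weeks: 23
Remaining days: 0

23


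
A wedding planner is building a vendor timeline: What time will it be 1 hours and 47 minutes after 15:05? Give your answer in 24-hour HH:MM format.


Start time: 15:05
Adding: 1 hours 47 minutes
Minutes: 5 + 47 = 52
Hours: 15 + 1 + 0 = 16
Result: 16:52

16:52


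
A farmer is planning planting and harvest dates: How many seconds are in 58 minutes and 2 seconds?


Minutes: 58
Seconds: 2
Convert minutes to seconds: 58 x 60 = 3480
Add remaining seconds: 3480 + 2 = 3482

3482


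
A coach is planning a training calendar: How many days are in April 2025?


Month: April
Year: 2025
April is a 30-day month
Total: 30 days

30


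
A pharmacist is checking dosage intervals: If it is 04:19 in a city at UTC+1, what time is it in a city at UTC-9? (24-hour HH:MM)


Local time: 04:19 at UTC+1 (offset 1h)
Target zone: UTC-9 (offset -9h)
Difference: -9 - (1) = -10 hours
Calculation: 4 + (-10) = -6
Wraparound: (-6) mod 24 = 18
Result: 18:19

18:19


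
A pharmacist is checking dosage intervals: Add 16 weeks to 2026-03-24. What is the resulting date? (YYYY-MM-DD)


Start: 2026-03-24
Weeks to add: 16
Convert to days: 16 x 7 = 112 days
Add 112 days to 2026-03-24
Result: 2026-07-14

2026-07-14


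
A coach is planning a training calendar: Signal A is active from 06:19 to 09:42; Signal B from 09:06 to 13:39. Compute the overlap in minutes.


Interval A: [379, 582] minutes from midnight
Interval B: [546, 819] minutes from midnight
Overlap start = max(379, 546) = 546
Overlap end = min(582, 819) = 582
Overlap = 582 - 546 = 36 minutes

36


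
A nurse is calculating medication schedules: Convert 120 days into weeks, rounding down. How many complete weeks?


Total days: 120
Days per week: 7
Division: 120 / 7 = 17 remainder 1
Complete weeks: 17
Remaining days: 1

17


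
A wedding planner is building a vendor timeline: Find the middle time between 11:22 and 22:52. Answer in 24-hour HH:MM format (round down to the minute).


Start time: 11:22 = 682 minutes from midnight
End time: 22:52 = 1372 minutes from midnight
Sum: 682 + 1372 = 2054
Midpoint: 2054 / 2 = 1027 minutes
Convert: 1027 / 60 = 17 hours, 7 minutes
Result: 17:07

17:07


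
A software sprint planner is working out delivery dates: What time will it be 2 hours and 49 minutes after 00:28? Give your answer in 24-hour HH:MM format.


Start time: 00:28
Adding: 2 hours 49 minutes
Minutes: 28 + 49 = 77
Minute overflow: 77 >= 60, so carry 1 hour, minutes = 17
Hours: 0 + 2 + 1 = 3
Result: 03:17

03:17


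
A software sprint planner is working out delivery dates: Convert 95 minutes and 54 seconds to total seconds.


Minutes: 95
Extra seconds: 54
Seconds per minute: 60
Minutes to seconds: 95 x 60 = 5700
Total: 5700 + 54 = 5754

5754


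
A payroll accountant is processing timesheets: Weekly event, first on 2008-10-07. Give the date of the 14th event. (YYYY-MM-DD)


First occurrence: 2008-10-07 (occurrence 1)
Each occurrence is 7 days after the previous.
Occurrence 14 is 13 weeks after the first.
13 weeks = 91 days
2008-10-07 + 91 days = 2009-01-06

2009-01-06


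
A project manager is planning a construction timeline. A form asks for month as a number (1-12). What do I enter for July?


Calendar month order:
6. June
7. July <--
8. August
July is month number 7

7


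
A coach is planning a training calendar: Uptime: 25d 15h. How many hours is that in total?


Days: 25
Extra hours: 15
Hours per day: 24
Days to hours: 25 x 24 = 600
Total: 600 + 15 = 615

615


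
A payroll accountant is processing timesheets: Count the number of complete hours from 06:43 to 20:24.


Start: 06:43
End: 20:24
Hour difference: 20 - 6 = 14 hours
Minute difference: 24 - 43 = -19 minutes
Total minutes: 821
Complete hours: 821 / 60 = 13 (remainder 41)

13


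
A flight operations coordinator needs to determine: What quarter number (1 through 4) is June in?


Month: June (month 6)
Q1: January-March (months 1-3)
Q2: April-June (months 4-6)
Q3: July-September (months 7-9)
Q4: October-December (months 10-12)
Month 6 falls in Q2

2


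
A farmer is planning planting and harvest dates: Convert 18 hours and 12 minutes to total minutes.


Hours: 18
Minutes: 12
Convert hours to minutes: 18 x 60 = 1080
Add remaining minutes: 1080 + 12 = 1092

1092


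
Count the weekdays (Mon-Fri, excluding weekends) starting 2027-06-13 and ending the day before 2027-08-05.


Start: 2027-06-13 (Sunday)
End (exclusive): 2027-08-05 (Thursday)
Total calendar days: 53
Full weeks: 53 // 7 = 7 -> 35 weekdays
Remaining 4 days starting on Sunday:
  Sun(-), Mon(w), Tue(w), Wed(w) -> 3 weekdays
Total business days: 35 + 3 = 38

38


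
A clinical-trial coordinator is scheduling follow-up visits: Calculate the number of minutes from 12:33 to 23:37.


Start time: 12:33 = 753 minutes from midnight
End time: 23:37 = 1417 minutes from midnight
Difference: 1417 - 753 = 664 minutes
That is 11 hours and 4 minutes

664


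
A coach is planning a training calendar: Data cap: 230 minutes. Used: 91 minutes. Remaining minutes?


Total budget: 230 minutes
Time used: 91 minutes
Remaining: 230 - 91 = 139 minutes
Percent used: 39.6%
Percent remaining: 60.4%

139


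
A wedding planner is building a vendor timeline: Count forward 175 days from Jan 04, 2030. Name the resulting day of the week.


Start: 2030-01-04 (Friday)
Step 1 - find target date: add 175 days
  2030-01-04 + 175 days = 2030-06-28
Step 2 - day of week:
  175 mod 7 = 0
  Friday + 0 days -> Friday
Result: Friday (2030-06-28)

Friday


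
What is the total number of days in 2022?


Year: 2022
Check leap year rules:
Divisible by 4? No
2022 is not a leap year
Days: 365

365


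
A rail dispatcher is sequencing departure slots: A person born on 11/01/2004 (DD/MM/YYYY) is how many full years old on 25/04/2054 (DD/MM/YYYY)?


Birth: 2004-01-11
Reference: 2054-04-25
Year difference: 2054 - 2004 = 50
Has birthday (01-11) occurred by 04-25? Yes
Age in full years: 50

50


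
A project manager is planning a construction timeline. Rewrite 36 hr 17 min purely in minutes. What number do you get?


Hours: 36
Extra minutes: 17
Minutes per hour: 60
Hours to minutes: 36 x 60 = 2160
Total: 2160 + 17 = 2177

2177


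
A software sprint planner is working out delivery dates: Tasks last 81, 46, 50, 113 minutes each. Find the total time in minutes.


Durations: 81, 46, 50, 113
Running sum: 81
+ 46 = 127
+ 50 = 177
+ 113 = 290
Total duration: 290 minutes
That is 4 hours and 50 minutes

290


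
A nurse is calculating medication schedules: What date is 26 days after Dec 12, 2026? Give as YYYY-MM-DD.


Start: 2026-12-12
Adding 26 days
Days remaining in December: 19
After December: 7 days still to add
January 2027 has 31 days, need 7
Result: 2027-01-07

2027-01-07


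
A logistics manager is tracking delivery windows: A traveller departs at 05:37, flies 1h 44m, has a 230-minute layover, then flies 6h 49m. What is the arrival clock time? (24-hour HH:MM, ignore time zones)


Depart: 05:37
Leg 1: +104 min -> 07:21
Layover: +230 min -> 11:11
Leg 2: +409 min -> 18:00
Total travel: 743 minutes = 12h 23m
Arrival: 18:00

18:00


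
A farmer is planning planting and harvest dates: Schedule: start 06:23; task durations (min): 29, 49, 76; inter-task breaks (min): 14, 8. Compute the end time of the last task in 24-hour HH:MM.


Start: 06:23 = 383 min from midnight
  after task 1 (29 min): 06:52
  after break (14 min): 07:06
  after task 2 (49 min): 07:55
  after break (8 min): 08:03
  after task 3 (76 min): 09:19
Total elapsed: 176 minutes
End time: 09:19

09:19


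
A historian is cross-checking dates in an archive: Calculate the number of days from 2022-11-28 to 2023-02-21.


Start date: 2022-11-28
End date: 2023-02-21
Nov 2022: +3 days
Dec 2022: +31 days
Jan 2023: +31 days
Feb 2023: +20 days
Total: 85 days

85


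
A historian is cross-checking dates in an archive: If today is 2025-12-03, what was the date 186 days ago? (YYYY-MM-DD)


Start: 2025-12-03
Subtracting 186 days
Days already passed in December: 3
After going back through December: 183 more days to subtract
November 2025: 30 days, 153 remaining
October 2025: 31 days, 122 remaining
September 2025: 30 days, 92 remaining
August 2025: 31 days, 61 remaining
Result: 2025-05-31

2025-05-31


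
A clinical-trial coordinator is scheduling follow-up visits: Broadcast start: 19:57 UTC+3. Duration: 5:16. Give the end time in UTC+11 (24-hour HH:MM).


Start: 19:57 in UTC+3
Step 1 - add duration:
  minutes: 57 + 16 = 73 (carry 1h)
  hours: 19 + 5 + 1 = 25
  end in UTC+3: 01:13
Step 2 - convert UTC+3 -> UTC+11:
  offset difference: 11 - (3) = 8 hours
  1 + (8) = 9 -> mod 24 = 9
Result: 09:13 in UTC+11

09:13


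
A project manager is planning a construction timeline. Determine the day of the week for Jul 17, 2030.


Date: 2030-07-17
January 1, 2030 is a Tuesday
Day of year: 198
Offset from Jan 1: 197 days
197 mod 7 = 1
Result: Wednesday

Wednesday


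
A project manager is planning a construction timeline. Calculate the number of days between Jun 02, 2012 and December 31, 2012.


Start: June 02, 2012
End: December 31, 2012
Days left in June: 28
July: 31
August: 31
September: 30
October: 31
... plus remaining months
Sum of remaining months: 184
Total: 28 + 184 = 212

212


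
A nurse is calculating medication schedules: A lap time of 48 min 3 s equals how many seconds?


Minutes: 48
Seconds: 3
Convert minutes to seconds: 48 x 60 = 2880
Add remaining seconds: 2880 + 3 = 2883

2883


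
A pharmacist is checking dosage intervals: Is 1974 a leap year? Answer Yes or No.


Year: 1974
Divisible by 4? 1974 / 4 = 493.5 -> No
Not divisible by 4, so NOT a leap year

No


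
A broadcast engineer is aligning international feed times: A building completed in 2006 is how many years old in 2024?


Birth year: 2006
Current year: 2024
Age = current year - birth year
Age = 2024 - 2006 = 18

18


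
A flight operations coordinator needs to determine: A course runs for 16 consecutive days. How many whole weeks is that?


Total days: 16
Days per week: 7
Division: 16 / 7 = 2 remainder 2
Complete weeks: 2
Remaining days: 2

2


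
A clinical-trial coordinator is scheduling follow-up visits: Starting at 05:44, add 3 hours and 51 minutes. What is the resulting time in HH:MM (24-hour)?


Start time: 05:44
Adding: 3 hours 51 minutes
Minutes: 44 + 51 = 95
Minute overflow: 95 >= 60, so carry 1 hour, minutes = 35
Hours: 5 + 3 + 1 = 9
Result: 09:35

09:35


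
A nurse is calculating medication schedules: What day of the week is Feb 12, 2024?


Date: 2024-02-12
January 1, 2024 is a Monday
Day of year: 43
Offset from Jan 1: 42 days
42 mod 7 = 0
Result: Monday

Monday


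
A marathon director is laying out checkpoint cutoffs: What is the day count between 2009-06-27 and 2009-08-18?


Start date: 2009-06-27
End date: 2009-08-18
Jun 2009: +4 days
Jul 2009: +31 days
Aug 2009: +17 days
Total: 52 days

52


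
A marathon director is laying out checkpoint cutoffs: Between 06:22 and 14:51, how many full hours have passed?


Start: 06:22
End: 14:51
Hour difference: 14 - 6 = 8 hours
Minute difference: 51 - 22 = 29 minutes
Total minutes: 509
Complete hours: 509 / 60 = 8 (remainder 29)

8


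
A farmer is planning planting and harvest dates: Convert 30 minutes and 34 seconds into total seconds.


Minutes: 30
Seconds: 34
Convert minutes to seconds: 30 x 60 = 1800
Add remaining seconds: 1800 + 34 = 1834

1834


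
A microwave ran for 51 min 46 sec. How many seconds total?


Minutes: 51
Extra seconds: 46
Seconds per minute: 60
Minutes to seconds: 51 x 60 = 3060
Total: 3060 + 46 = 3106

3106


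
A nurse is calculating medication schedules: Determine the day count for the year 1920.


Year: 1920
Check leap year rules:
Divisible by 4? Yes
Divisible by 100? No
1920 is a leap year
Days: 366

366


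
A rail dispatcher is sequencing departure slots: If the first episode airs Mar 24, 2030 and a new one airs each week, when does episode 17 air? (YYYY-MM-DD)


First occurrence: 2030-03-24 (occurrence 1)
Each occurrence is 7 days after the previous.
Occurrence 17 is 16 weeks after the first.
16 weeks = 112 days
2030-03-24 + 112 days = 2030-07-14

2030-07-14


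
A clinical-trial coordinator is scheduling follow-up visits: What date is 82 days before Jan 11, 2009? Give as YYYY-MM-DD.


Start: 2009-01-11
Subtracting 82 days
Days already passed in January: 11
After going back through January: 71 more days to subtract
December 2008: 31 days, 40 remaining
November 2008: 30 days, 10 remaining
October 2008 has 31 days, need 10
Result: 2008-10-21

2008-10-21


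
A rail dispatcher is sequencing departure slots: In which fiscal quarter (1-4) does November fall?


Month: November (month 11)
Q1: January-March (months 1-3)
Q2: April-June (months 4-6)
Q3: July-September (months 7-9)
Q4: October-December (months 10-12)
Month 11 falls in Q4

4


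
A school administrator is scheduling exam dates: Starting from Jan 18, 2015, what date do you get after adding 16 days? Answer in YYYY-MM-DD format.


Start: 2015-01-18
Adding 16 days
Days remaining in January: 13
After January: 3 days still to add
February 2015 has 28 days, need 3
Result: 2015-02-03

2015-02-03


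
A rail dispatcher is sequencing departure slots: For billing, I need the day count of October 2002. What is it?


Month: October
Year: 2002
October is a 31-day month
Total: 31 days

31


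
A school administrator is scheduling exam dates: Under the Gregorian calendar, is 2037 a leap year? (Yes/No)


Year: 2037
Divisible by 4? 2037 / 4 = 509.25 -> No
Not divisible by 4, so NOT a leap year

No


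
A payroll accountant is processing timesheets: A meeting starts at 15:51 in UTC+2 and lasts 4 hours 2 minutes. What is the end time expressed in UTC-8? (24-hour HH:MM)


Start: 15:51 in UTC+2
Step 1 - add duration:
  minutes: 51 + 2 = 53
  hours: 15 + 4 + 0 = 19
  end in UTC+2: 19:53
Step 2 - convert UTC+2 -> UTC-8:
  offset difference: -8 - (2) = -10 hours
  19 + (-10) = 9 -> mod 24 = 9
Result: 09:53 in UTC-8

09:53


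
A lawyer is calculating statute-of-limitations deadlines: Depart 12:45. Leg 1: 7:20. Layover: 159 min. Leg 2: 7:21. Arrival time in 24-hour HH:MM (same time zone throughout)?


Depart: 12:45
Leg 1: +440 min -> 20:05
Layover: +159 min -> 22:44
Leg 2: +441 min -> 06:05
Total travel: 1040 minutes = 17h 20m
Arrival: 06:05

06:05


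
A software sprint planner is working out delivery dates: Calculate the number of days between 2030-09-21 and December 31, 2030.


Start: September 21, 2030
End: December 31, 2030
Days left in September: 9
October: 31
November: 30
December: 31
Sum of remaining months: 92
Total: 9 + 92 = 101

101


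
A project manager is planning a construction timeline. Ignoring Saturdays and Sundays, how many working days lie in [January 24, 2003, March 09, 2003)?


Start: 2003-01-24 (Friday)
End (exclusive): 2003-03-09 (Sunday)
Total calendar days: 44
Full weeks: 44 // 7 = 6 -> 30 weekdays
Remaining 2 days starting on Friday:
  Fri(w), Sat(-) -> 1 weekdays
Total business days: 30 + 1 = 31

31


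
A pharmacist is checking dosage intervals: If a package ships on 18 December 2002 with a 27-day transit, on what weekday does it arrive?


Start: 2002-12-18 (Wednesday)
Step 1 - find target date: add 27 days
  2002-12-18 + 27 days = 2003-01-14
Step 2 - day of week:
  27 mod 7 = 6
  Wednesday + 6 days -> Tuesday
Result: Tuesday (2003-01-14)

Tuesday


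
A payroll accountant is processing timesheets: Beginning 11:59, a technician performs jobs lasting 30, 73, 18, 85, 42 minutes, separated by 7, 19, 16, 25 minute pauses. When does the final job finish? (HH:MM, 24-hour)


Start: 11:59 = 719 min from midnight
  after task 1 (30 min): 12:29
  after break (7 min): 12:36
  after task 2 (73 min): 13:49
  after break (19 min): 14:08
  after task 3 (18 min): 14:26
  after break (16 min): 14:42
  after task 4 (85 min): 16:07
  after break (25 min): 16:32
  after task 5 (42 min): 17:14
Total elapsed: 315 minutes
End time: 17:14

17:14


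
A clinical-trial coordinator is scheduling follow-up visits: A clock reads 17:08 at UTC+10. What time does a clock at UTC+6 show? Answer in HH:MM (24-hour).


Local time: 17:08 at UTC+10 (offset 10h)
Target zone: UTC+6 (offset 6h)
Difference: 6 - (10) = -4 hours
Calculation: 17 + (-4) = 13
Result: 13:08

13:08


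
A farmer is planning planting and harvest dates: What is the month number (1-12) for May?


Calendar month order:
4. April
5. May <--
6. June
May is month number 5

5


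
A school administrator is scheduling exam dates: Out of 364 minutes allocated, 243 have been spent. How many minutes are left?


Total budget: 364 minutes
Time used: 243 minutes
Remaining: 364 - 243 = 121 minutes
Percent used: 66.8%
Percent remaining: 33.2%

121


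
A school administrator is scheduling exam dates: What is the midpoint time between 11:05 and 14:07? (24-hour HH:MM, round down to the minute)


Start time: 11:05 = 665 minutes from midnight
End time: 14:07 = 847 minutes from midnight
Sum: 665 + 847 = 1512
Midpoint: 1512 / 2 = 756 minutes
Convert: 756 / 60 = 12 hours, 36 minutes
Result: 12:36

12:36


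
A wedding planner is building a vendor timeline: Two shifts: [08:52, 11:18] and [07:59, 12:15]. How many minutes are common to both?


Interval A: [532, 678] minutes from midnight
Interval B: [479, 735] minutes from midnight
Overlap start = max(532, 479) = 532
Overlap end = min(678, 735) = 678
Overlap = 678 - 532 = 146 minutes

146


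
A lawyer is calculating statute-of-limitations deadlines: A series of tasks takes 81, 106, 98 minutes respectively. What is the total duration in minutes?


Durations: 81, 106, 98
Running sum: 81
+ 106 = 187
+ 98 = 285
Total duration: 285 minutes
That is 4 hours and 45 minutes

285


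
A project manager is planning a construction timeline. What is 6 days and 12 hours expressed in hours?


Days: 6
Extra hours: 12
Hours per day: 24
Days to hours: 6 x 24 = 144
Total: 144 + 12 = 156

156


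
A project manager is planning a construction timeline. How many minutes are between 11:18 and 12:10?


Start time: 11:18 = 678 minutes from midnight
End time: 12:10 = 730 minutes from midnight
Difference: 730 - 678 = 52 minutes
That is 0 hours and 52 minutes

52


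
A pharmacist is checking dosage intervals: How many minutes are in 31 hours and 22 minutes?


Hours: 31
Extra minutes: 22
Minutes per hour: 60
Hours to minutes: 31 x 60 = 1860
Total: 1860 + 22 = 1882

1882


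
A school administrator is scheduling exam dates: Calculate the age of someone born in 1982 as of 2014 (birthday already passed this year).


Birth year: 1982
Current year: 2014
Age = current year - birth year
Age = 2014 - 1982 = 32

32


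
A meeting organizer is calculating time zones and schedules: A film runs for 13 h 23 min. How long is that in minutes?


Hours: 13
Minutes: 23
Convert hours to minutes: 13 x 60 = 780
Add remaining minutes: 780 + 23 = 803

803


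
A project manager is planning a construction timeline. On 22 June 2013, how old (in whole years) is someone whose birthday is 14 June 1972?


Birth: 1972-06-14
Reference: 2013-06-22
Year difference: 2013 - 1972 = 41
Has birthday (06-14) occurred by 06-22? Yes
Age in full years: 41

41


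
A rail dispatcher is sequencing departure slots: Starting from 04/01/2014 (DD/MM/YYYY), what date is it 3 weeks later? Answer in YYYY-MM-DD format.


Start: 2014-01-04
Weeks to add: 3
Convert to days: 3 x 7 = 21 days
Add 21 days to 2014-01-04
Result: 2014-01-25

2014-01-25


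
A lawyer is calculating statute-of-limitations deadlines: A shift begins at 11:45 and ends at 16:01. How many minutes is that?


Start time: 11:45 = 705 minutes from midnight
End time: 16:01 = 961 minutes from midnight
Difference: 961 - 705 = 256 minutes
That is 4 hours and 16 minutes

256


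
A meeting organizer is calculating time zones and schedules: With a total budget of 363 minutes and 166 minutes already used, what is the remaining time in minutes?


Total budget: 363 minutes
Time used: 166 minutes
Remaining: 363 - 166 = 197 minutes
Percent used: 45.7%
Percent remaining: 54.3%

197


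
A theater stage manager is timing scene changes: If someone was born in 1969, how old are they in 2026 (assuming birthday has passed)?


Birth year: 1969
Current year: 2026
Age = current year - birth year
Age = 2026 - 1969 = 57

57


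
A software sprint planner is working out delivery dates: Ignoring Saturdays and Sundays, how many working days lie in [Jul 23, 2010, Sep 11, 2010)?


Start: 2010-07-23 (Friday)
End (exclusive): 2010-09-11 (Saturday)
Total calendar days: 50
Full weeks: 50 // 7 = 7 -> 35 weekdays
Remaining 1 days starting on Friday:
  Fri(w) -> 1 weekdays
Total business days: 35 + 1 = 36

36


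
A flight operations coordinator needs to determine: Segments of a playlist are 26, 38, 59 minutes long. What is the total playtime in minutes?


Durations: 26, 38, 59
Running sum: 26
+ 38 = 64
+ 59 = 123
Total duration: 123 minutes
That is 2 hours and 3 minutes

123


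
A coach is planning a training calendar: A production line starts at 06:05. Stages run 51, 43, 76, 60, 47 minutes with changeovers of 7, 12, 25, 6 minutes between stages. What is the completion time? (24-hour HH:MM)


Start: 06:05 = 365 min from midnight
  after task 1 (51 min): 06:56
  after break (7 min): 07:03
  after task 2 (43 min): 07:46
  after break (12 min): 07:58
  after task 3 (76 min): 09:14
  after break (25 min): 09:39
  after task 4 (60 min): 10:39
  after break (6 min): 10:45
  after task 5 (47 min): 11:32
Total elapsed: 327 minutes
End time: 11:32

11:32


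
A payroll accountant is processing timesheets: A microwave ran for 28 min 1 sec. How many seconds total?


Minutes: 28
Extra seconds: 1
Seconds per minute: 60
Minutes to seconds: 28 x 60 = 1680
Total: 1680 + 1 = 1681

1681


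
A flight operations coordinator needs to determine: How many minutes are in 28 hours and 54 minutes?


Hours: 28
Minutes: 54
Convert hours to minutes: 28 x 60 = 1680
Add remaining minutes: 1680 + 54 = 1734

1734


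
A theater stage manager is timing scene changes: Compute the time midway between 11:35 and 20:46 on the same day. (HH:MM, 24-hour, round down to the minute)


Start time: 11:35 = 695 minutes from midnight
End time: 20:46 = 1246 minutes from midnight
Sum: 695 + 1246 = 1941
Midpoint: 1941 / 2 = 970 minutes
Convert: 970 / 60 = 16 hours, 10 minutes
Result: 16:10

16:10


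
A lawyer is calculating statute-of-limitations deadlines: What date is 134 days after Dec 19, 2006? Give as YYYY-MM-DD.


Start: 2006-12-19
Adding 134 days
Days remaining in December: 12
After December: 122 days still to add
January 2007: 31 days, 91 remaining
February 2007: 28 days, 63 remaining
March 2007: 31 days, 32 remaining
April 2007: 30 days, 2 remaining
Result: 2007-05-02

2007-05-02


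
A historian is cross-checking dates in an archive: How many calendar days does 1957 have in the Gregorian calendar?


Year: 1957
Check leap year rules:
Divisible by 4? No
1957 is not a leap year
Days: 365

365


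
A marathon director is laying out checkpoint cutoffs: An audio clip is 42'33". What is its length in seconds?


Minutes: 42
Seconds: 33
Convert minutes to seconds: 42 x 60 = 2520
Add remaining seconds: 2520 + 33 = 2553

2553


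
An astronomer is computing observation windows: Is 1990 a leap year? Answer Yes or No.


Year: 1990
Divisible by 4? 1990 / 4 = 497.5 -> No
Not divisible by 4, so NOT a leap year

No


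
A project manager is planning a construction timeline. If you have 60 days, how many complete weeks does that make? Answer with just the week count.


Total days: 60
Days per week: 7
Division: 60 / 7 = 8 remainder 4
Complete weeks: 8
Remaining days: 4

8


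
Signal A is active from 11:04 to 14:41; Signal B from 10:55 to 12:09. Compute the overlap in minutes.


Interval A: [664, 881] minutes from midnight
Interval B: [655, 729] minutes from midnight
Overlap start = max(664, 655) = 664
Overlap end = min(881, 729) = 729
Overlap = 729 - 664 = 65 minutes

65


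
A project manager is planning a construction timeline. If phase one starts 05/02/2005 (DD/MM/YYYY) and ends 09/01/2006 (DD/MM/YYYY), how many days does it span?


Start date: 2005-02-05
End date: 2006-01-09
Feb 2005: +24 days
Mar 2005: +31 days
Apr 2005: +30 days
... (9 more months)
Total: 338 days

338


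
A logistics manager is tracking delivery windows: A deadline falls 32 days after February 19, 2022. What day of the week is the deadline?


Start: 2022-02-19 (Saturday)
Step 1 - find target date: add 32 days
  2022-02-19 + 32 days = 2022-03-23
Step 2 - day of week:
  32 mod 7 = 4
  Saturday + 4 days -> Wednesday
Result: Wednesday (2022-03-23)

Wednesday


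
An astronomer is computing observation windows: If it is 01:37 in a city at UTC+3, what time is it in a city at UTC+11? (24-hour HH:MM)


Local time: 01:37 at UTC+3 (offset 3h)
Target zone: UTC+11 (offset 11h)
Difference: 11 - (3) = 8 hours
Calculation: 1 + (8) = 9
Result: 09:37

09:37
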